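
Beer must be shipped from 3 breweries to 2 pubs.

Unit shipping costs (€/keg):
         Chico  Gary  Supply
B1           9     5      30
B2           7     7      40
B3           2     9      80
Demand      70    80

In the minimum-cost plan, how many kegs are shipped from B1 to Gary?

30

Optimal shipments:
  B1 to Gary: 30 × €5 = €150
  B2 to Gary: 40 × €7 = €280
  B3 to Chico: 70 × €2 = €140
  B3 to Gary: 10 × €9 = €90
Total cost = €660.
So B1→Gary carries 30 kegs.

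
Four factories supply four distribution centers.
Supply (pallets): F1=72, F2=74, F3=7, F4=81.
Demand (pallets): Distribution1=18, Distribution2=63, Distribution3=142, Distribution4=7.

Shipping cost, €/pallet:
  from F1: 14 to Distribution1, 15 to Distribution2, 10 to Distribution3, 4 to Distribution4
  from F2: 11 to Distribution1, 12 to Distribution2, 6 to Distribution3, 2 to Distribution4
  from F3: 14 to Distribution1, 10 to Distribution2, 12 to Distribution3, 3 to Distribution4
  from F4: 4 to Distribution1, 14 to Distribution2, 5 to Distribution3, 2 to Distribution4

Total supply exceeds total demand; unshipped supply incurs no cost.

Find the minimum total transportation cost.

1819

Optimal allocation:
  F1 to Distribution2: 56 × €15 = €840
  F1 to Distribution3: 5 × €10 = €50
  F1 to Distribution4: 7 × €4 = €28
  F2 to Distribution3: 74 × €6 = €444
  F3 to Distribution2: 7 × €10 = €70
  F4 to Distribution1: 18 × €4 = €72
  F4 to Distribution3: 63 × €5 = €315
Total = 840 + 50 + 28 + 444 + 70 + 72 + 315 = €1819.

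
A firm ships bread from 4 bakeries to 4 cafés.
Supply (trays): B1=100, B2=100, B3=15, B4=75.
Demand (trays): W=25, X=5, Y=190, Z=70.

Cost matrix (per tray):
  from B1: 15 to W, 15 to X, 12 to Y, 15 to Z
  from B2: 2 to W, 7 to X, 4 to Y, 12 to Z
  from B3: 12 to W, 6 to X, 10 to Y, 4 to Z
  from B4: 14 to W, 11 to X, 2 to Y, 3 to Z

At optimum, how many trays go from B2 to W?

25

Solving gives:
  B1 to X: 5 × 15 = 75
  B1 to Y: 95 × 12 = 1140
  B2 to W: 25 × 2 = 50
  B2 to Y: 75 × 4 = 300
  B3 to Z: 15 × 4 = 60
  B4 to Y: 20 × 2 = 40
  B4 to Z: 55 × 3 = 165
Total cost = 1830.
So B2→W carries 25 trays.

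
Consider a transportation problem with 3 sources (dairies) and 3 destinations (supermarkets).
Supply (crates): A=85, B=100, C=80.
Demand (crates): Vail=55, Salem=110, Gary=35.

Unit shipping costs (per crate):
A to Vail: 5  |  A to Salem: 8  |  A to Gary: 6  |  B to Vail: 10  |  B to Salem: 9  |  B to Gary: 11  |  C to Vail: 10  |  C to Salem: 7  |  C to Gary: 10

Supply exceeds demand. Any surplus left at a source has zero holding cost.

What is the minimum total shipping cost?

One minimum-cost allocation:
  A to Vail: 50 crates
  A to Gary: 35 crates
  B to Vail: 5 crates
  B to Salem: 30 crates
  C to Salem: 80 crates
Total cost = 1340.

1340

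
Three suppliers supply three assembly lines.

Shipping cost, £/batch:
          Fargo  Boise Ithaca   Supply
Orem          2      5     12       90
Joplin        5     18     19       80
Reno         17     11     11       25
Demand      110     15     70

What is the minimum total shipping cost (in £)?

1350

Optimal allocation:
  Orem–Fargo: 30 batches
  Orem–Boise: 15 batches
  Orem–Ithaca: 45 batches
  Joplin–Fargo: 80 batches
  Reno–Ithaca: 25 batches
Total cost = £1350.
(Supply check: Orem ships 90; Joplin ships 80; Reno ships 25.)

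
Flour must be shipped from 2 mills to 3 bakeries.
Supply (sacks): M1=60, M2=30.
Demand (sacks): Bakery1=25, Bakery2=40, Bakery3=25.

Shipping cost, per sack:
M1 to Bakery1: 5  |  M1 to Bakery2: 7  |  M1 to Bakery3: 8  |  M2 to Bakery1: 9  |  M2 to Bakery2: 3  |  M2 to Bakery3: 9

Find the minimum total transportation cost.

485

An optimal shipping plan:
  M1–Bakery1: 25 × 5 = 125
  M1–Bakery2: 10 × 7 = 70
  M1–Bakery3: 25 × 8 = 200
  M2–Bakery2: 30 × 3 = 90
Total = 125 + 70 + 200 + 90 = 485.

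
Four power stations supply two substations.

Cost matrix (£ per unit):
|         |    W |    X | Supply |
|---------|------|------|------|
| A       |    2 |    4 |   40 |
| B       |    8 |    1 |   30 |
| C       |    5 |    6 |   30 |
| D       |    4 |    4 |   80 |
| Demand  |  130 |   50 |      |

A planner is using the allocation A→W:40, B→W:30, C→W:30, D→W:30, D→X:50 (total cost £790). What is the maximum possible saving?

Current plan cost = 40·2 + 30·8 + 30·5 + 30·4 + 50·4 = £790.
Optimal plan:
  A to W: 40 MWh
  B to X: 30 MWh
  C to W: 30 MWh
  D to W: 60 MWh
  D to X: 20 MWh
Optimal cost = £580.
Saving = 790 − 580 = £210.

210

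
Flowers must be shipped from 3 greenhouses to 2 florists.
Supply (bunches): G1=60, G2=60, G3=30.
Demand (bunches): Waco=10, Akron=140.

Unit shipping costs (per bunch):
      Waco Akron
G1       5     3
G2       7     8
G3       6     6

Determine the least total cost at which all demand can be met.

Optimal allocation:
  G1 to Akron: 60 bunches
  G2 to Waco: 10 bunches
  G2 to Akron: 50 bunches
  G3 to Akron: 30 bunches
Total cost = 830.

830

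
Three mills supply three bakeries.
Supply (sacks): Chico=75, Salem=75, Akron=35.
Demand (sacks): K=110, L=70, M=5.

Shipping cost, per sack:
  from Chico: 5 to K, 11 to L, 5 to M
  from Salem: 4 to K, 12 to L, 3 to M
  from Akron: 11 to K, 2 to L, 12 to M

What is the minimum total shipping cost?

An optimal shipping plan:
  Chico→K: 40 sacks
  Chico→L: 35 sacks
  Salem→K: 70 sacks
  Salem→M: 5 sacks
  Akron→L: 35 sacks
Total cost = 950.
(Supply check: Chico ships 75; Salem ships 75; Akron ships 35.)

950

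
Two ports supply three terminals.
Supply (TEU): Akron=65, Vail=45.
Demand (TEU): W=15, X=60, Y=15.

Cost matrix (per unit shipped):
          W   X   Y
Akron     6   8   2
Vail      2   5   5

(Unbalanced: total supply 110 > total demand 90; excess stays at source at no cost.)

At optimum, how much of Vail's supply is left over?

Minimum-cost shipments:
  Akron–X: 30 × 8 = 240
  Akron–Y: 15 × 2 = 30
  Vail–W: 15 × 2 = 30
  Vail–X: 30 × 5 = 150
Total cost = 450.
Vail ships 45 of its 45, leaving 0.

0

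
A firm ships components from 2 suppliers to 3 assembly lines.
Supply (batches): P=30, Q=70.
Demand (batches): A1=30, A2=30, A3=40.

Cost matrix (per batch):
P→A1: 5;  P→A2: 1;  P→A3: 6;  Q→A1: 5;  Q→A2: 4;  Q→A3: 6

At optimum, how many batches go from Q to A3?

Optimal shipments:
  P to A2: 30 × 1 = 30
  Q to A1: 30 × 5 = 150
  Q to A3: 40 × 6 = 240
Total cost = 420.
So Q→A3 carries 40 batches.

40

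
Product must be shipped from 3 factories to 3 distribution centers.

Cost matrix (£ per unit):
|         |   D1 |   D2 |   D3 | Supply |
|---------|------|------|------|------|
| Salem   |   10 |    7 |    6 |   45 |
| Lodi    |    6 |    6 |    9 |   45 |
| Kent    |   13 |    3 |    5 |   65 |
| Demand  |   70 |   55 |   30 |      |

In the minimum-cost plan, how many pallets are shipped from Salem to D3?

20

The minimum-cost plan:
  Salem to D1: 25 pallets
  Salem to D3: 20 pallets
  Lodi to D1: 45 pallets
  Kent to D2: 55 pallets
  Kent to D3: 10 pallets
Total cost = £855.
So Salem→D3 carries 20 pallets.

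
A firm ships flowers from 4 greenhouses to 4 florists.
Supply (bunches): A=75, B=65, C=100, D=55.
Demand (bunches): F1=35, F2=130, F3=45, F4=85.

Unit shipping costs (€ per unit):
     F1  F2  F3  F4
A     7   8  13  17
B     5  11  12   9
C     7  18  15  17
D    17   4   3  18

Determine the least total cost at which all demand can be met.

2665

Optimal allocation:
  A–F2: 75 × €8 = €600
  B–F4: 65 × €9 = €585
  C–F1: 35 × €7 = €245
  C–F3: 45 × €15 = €675
  C–F4: 20 × €17 = €340
  D–F2: 55 × €4 = €220
Total = 600 + 585 + 245 + 675 + 340 + 220 = €2665.
(Supply check: A ships 75; B ships 65; C ships 100; D ships 55.)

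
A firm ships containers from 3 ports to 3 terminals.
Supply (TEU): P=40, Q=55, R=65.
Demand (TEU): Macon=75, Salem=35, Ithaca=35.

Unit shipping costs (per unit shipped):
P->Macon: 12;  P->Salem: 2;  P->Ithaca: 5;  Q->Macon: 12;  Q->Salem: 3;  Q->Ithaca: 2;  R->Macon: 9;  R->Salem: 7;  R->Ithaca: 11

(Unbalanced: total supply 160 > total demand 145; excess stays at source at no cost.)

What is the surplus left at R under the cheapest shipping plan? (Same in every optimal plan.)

0

An optimal plan:
  P->Salem: 35 × 2 = 70
  Q->Macon: 10 × 12 = 120
  Q->Ithaca: 35 × 2 = 70
  R->Macon: 65 × 9 = 585
Total cost = 845.
R ships 65 of its 65, leaving 0.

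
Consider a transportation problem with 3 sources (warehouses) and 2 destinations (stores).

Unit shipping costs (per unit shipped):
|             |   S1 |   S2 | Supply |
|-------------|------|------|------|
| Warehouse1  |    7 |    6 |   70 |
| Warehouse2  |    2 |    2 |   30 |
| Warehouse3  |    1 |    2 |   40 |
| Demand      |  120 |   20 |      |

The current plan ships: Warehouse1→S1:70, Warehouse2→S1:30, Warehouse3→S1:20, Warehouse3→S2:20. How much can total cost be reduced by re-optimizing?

40

Current plan cost = 70·7 + 30·2 + 20·1 + 20·2 = 610.
Optimal plan:
  Warehouse1→S1: 50 units
  Warehouse1→S2: 20 units
  Warehouse2→S1: 30 units
  Warehouse3→S1: 40 units
Optimal cost = 570.
Saving = 610 − 570 = 40.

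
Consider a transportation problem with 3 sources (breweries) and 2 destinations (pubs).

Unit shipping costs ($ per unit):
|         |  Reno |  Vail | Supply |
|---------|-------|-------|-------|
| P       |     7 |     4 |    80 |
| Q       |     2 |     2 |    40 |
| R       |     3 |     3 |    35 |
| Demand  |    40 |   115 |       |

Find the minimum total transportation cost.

505

An optimal shipping plan:
  P->Vail: 80 × $4 = $320
  Q->Reno: 40 × $2 = $80
  R->Vail: 35 × $3 = $105
Total = 320 + 80 + 105 = $505.
(Supply check: P ships 80; Q ships 40; R ships 35.)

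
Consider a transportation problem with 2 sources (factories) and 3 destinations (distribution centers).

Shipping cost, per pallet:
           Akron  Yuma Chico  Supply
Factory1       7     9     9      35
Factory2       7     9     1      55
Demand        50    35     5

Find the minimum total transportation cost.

670

Optimal allocation:
  Factory1→Akron: 35 pallets
  Factory2→Akron: 15 pallets
  Factory2→Yuma: 35 pallets
  Factory2→Chico: 5 pallets
Total cost = 670.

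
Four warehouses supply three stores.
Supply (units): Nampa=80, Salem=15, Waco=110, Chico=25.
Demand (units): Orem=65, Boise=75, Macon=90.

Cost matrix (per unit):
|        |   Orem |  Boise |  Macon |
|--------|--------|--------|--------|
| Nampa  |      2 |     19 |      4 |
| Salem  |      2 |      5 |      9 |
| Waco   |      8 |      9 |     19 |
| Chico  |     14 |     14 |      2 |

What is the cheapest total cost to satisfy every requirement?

An optimal shipping plan:
  Nampa->Orem: 15 × 2 = 30
  Nampa->Macon: 65 × 4 = 260
  Salem->Orem: 15 × 2 = 30
  Waco->Orem: 35 × 8 = 280
  Waco->Boise: 75 × 9 = 675
  Chico->Macon: 25 × 2 = 50
Total = 30 + 260 + 30 + 280 + 675 + 50 = 1325.

1325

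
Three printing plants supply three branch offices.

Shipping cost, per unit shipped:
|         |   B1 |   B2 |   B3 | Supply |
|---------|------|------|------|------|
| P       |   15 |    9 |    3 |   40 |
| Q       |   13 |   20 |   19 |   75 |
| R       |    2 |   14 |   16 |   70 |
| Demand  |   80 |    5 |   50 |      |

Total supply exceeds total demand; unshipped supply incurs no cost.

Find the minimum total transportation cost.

680

One minimum-cost allocation:
  P to B3: 40 × 3 = 120
  Q to B1: 10 × 13 = 130
  Q to B2: 5 × 20 = 100
  Q to B3: 10 × 19 = 190
  R to B1: 70 × 2 = 140
Total = 120 + 130 + 100 + 190 + 140 = 680.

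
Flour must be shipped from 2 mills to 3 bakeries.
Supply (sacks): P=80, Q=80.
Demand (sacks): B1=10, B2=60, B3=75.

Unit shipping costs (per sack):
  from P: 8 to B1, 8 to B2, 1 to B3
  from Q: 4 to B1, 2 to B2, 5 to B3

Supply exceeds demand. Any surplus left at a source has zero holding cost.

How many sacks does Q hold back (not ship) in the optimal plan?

10

An optimal plan:
  P->B3: 75 × 1 = 75
  Q->B1: 10 × 4 = 40
  Q->B2: 60 × 2 = 120
Total cost = 235.
Q ships 70 of its 80, leaving 10.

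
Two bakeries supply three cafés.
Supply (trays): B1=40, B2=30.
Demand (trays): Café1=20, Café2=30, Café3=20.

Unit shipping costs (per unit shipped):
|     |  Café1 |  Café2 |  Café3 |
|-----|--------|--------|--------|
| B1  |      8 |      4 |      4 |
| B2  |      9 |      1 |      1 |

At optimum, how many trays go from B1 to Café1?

Optimal shipments:
  B1->Café1: 20 × 8 = 160
  B1->Café2: 20 × 4 = 80
  B2->Café2: 10 × 1 = 10
  B2->Café3: 20 × 1 = 20
Total cost = 270.
So B1→Café1 carries 20 trays.

20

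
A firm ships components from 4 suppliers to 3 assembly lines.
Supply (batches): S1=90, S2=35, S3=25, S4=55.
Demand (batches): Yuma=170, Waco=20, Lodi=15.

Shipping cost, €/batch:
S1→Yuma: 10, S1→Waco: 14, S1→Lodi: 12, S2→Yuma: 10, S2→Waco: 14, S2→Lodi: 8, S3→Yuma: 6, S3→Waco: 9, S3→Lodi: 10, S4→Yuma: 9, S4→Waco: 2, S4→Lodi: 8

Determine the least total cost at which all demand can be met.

An optimal shipping plan:
  S1→Yuma: 90 batches
  S2→Yuma: 20 batches
  S2→Lodi: 15 batches
  S3→Yuma: 25 batches
  S4→Yuma: 35 batches
  S4→Waco: 20 batches
Total cost = €1725.

1725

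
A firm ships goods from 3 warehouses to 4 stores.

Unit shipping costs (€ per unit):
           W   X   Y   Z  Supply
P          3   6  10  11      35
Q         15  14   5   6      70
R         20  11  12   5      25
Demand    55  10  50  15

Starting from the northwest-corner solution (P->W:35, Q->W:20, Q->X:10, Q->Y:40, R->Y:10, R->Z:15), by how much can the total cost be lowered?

100

Current plan cost = 35·3 + 20·15 + 10·14 + 40·5 + 10·12 + 15·5 = €940.
Optimal plan:
  P->W: 35 × €3 = €105
  Q->W: 20 × €15 = €300
  Q->Y: 50 × €5 = €250
  R->X: 10 × €11 = €110
  R->Z: 15 × €5 = €75
Optimal cost = €840.
Saving = 940 − 840 = €100.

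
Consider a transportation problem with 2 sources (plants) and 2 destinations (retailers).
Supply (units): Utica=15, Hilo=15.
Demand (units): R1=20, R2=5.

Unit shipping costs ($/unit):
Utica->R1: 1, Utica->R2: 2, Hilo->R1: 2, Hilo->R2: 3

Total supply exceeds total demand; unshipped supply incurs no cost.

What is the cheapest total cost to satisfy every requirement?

40

An optimal shipping plan:
  Utica→R1: 10 units
  Utica→R2: 5 units
  Hilo→R1: 10 units
Total cost = $40.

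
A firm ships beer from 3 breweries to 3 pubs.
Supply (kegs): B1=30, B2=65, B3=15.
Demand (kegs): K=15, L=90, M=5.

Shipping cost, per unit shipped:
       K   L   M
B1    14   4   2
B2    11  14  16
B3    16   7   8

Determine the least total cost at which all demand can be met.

1080

Optimal allocation:
  B1 to L: 25 × 4 = 100
  B1 to M: 5 × 2 = 10
  B2 to K: 15 × 11 = 165
  B2 to L: 50 × 14 = 700
  B3 to L: 15 × 7 = 105
Total = 100 + 10 + 165 + 700 + 105 = 1080.
(Supply check: B1 ships 30; B2 ships 65; B3 ships 15.)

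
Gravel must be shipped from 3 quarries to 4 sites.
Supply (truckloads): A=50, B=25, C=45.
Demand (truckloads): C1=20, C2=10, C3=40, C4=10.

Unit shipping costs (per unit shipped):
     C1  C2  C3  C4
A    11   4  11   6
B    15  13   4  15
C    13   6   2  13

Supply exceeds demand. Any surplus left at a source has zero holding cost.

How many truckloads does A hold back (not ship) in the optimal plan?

Minimum-cost shipments:
  A→C1: 20 × 11 = 220
  A→C2: 10 × 4 = 40
  A→C4: 10 × 6 = 60
  C→C3: 40 × 2 = 80
Total cost = 400.
A ships 40 of its 50, leaving 10.

10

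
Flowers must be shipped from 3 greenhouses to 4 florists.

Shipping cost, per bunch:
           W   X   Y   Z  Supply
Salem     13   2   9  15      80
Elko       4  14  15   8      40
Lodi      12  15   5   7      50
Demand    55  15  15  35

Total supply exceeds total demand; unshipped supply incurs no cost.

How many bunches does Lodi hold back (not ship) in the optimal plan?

Minimum-cost shipments:
  Salem to W: 15 bunches
  Salem to X: 15 bunches
  Elko to W: 40 bunches
  Lodi to Y: 15 bunches
  Lodi to Z: 35 bunches
Total cost = 705.
Lodi ships 50 of its 50, leaving 0.

0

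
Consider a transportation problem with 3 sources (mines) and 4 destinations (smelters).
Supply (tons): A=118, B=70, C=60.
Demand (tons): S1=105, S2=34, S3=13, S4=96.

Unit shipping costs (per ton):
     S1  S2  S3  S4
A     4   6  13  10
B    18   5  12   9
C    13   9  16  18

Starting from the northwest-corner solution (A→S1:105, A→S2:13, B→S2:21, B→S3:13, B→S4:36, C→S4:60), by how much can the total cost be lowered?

235

Current plan cost = 105·4 + 13·6 + 21·5 + 13·12 + 36·9 + 60·18 = 2163.
Optimal plan:
  A to S1: 105 tons
  A to S4: 13 tons
  B to S4: 70 tons
  C to S2: 34 tons
  C to S3: 13 tons
  C to S4: 13 tons
Optimal cost = 1928.
Saving = 2163 − 1928 = 235.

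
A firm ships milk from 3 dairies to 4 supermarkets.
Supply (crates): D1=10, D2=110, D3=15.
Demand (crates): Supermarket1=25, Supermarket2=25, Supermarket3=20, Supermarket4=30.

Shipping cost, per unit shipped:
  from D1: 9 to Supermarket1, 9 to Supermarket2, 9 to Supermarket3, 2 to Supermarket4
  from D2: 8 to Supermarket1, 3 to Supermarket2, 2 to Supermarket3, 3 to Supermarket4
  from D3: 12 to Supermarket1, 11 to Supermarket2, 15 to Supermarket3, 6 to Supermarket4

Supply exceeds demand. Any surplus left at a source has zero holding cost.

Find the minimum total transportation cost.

One minimum-cost allocation:
  D1->Supermarket4: 10 crates
  D2->Supermarket1: 25 crates
  D2->Supermarket2: 25 crates
  D2->Supermarket3: 20 crates
  D2->Supermarket4: 20 crates
Total cost = 395.

395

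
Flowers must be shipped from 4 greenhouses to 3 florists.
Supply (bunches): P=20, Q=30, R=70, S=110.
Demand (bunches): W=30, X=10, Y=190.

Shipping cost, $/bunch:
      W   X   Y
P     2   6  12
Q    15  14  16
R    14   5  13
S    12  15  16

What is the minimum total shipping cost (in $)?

3070

An optimal shipping plan:
  P–W: 20 × $2 = $40
  Q–Y: 30 × $16 = $480
  R–X: 10 × $5 = $50
  R–Y: 60 × $13 = $780
  S–W: 10 × $12 = $120
  S–Y: 100 × $16 = $1600
Total = 40 + 480 + 50 + 780 + 120 + 1600 = $3070.
(Supply check: P ships 20; Q ships 30; R ships 70; S ships 110.)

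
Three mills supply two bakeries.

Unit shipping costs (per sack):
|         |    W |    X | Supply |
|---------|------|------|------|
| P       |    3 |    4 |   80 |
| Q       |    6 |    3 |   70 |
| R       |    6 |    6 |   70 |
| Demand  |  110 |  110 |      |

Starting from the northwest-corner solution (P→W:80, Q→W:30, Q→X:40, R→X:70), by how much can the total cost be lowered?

90

Current plan cost = 80·3 + 30·6 + 40·3 + 70·6 = 960.
Optimal plan:
  P→W: 80 × 3 = 240
  Q→X: 70 × 3 = 210
  R→W: 30 × 6 = 180
  R→X: 40 × 6 = 240
Optimal cost = 870.
Saving = 960 − 870 = 90.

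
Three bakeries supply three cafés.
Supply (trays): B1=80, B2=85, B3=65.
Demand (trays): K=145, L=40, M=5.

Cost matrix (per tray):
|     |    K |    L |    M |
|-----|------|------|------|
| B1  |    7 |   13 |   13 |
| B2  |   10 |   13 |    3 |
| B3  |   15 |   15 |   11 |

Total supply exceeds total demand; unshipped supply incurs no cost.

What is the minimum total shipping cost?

An optimal shipping plan:
  B1→K: 80 × 7 = 560
  B2→K: 65 × 10 = 650
  B2→L: 15 × 13 = 195
  B2→M: 5 × 3 = 15
  B3→L: 25 × 15 = 375
Total = 560 + 650 + 195 + 15 + 375 = 1795.
(Supply check: B1 ships 80; B2 ships 85; B3 ships 25.)

1795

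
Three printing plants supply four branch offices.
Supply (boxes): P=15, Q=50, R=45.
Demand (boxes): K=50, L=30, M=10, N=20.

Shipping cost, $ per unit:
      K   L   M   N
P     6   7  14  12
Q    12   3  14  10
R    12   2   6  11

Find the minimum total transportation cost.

One minimum-cost allocation:
  P->K: 15 × $6 = $90
  Q->K: 30 × $12 = $360
  Q->N: 20 × $10 = $200
  R->K: 5 × $12 = $60
  R->L: 30 × $2 = $60
  R->M: 10 × $6 = $60
Total = 90 + 360 + 200 + 60 + 60 + 60 = $830.

830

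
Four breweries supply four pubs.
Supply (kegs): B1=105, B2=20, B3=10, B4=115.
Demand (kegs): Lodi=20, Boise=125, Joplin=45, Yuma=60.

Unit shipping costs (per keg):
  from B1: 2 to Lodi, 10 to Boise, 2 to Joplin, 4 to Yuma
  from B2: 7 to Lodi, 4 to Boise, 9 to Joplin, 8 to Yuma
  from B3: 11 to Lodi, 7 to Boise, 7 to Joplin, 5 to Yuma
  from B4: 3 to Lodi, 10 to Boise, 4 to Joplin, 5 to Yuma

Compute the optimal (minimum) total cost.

1490

A cheapest plan:
  B1–Joplin: 45 × 2 = 90
  B1–Yuma: 60 × 4 = 240
  B2–Boise: 20 × 4 = 80
  B3–Boise: 10 × 7 = 70
  B4–Lodi: 20 × 3 = 60
  B4–Boise: 95 × 10 = 950
Total = 90 + 240 + 80 + 70 + 60 + 950 = 1490.
(Supply check: B1 ships 105; B2 ships 20; B3 ships 10; B4 ships 115.)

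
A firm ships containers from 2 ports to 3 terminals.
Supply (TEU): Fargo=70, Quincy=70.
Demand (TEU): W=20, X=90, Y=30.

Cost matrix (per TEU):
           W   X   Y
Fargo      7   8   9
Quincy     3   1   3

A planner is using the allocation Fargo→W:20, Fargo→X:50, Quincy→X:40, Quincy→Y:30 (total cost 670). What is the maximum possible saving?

30

Current plan cost = 20·7 + 50·8 + 40·1 + 30·3 = 670.
Optimal plan:
  Fargo–W: 20 TEU
  Fargo–X: 20 TEU
  Fargo–Y: 30 TEU
  Quincy–X: 70 TEU
Optimal cost = 640.
Saving = 670 − 640 = 30.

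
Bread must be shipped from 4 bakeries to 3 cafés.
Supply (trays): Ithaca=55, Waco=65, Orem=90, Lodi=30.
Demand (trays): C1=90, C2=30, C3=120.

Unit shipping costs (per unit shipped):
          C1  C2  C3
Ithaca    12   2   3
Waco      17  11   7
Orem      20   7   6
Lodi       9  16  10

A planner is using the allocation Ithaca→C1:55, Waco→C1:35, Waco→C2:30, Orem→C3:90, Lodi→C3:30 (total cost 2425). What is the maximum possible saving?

450

Current plan cost = 55·12 + 35·17 + 30·11 + 90·6 + 30·10 = 2425.
Optimal plan:
  Ithaca–C1: 25 × 12 = 300
  Ithaca–C2: 30 × 2 = 60
  Waco–C1: 35 × 17 = 595
  Waco–C3: 30 × 7 = 210
  Orem–C3: 90 × 6 = 540
  Lodi–C1: 30 × 9 = 270
Optimal cost = 1975.
Saving = 2425 − 1975 = 450.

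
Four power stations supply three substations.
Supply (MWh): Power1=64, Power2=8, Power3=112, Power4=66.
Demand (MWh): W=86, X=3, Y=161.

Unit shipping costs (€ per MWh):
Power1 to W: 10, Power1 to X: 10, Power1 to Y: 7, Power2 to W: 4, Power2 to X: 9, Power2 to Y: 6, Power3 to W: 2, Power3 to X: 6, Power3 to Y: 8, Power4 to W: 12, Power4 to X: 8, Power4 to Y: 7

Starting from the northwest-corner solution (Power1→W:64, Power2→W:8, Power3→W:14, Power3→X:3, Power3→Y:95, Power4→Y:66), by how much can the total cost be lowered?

608

Current plan cost = 64·10 + 8·4 + 14·2 + 3·6 + 95·8 + 66·7 = €1940.
Optimal plan:
  Power1 to Y: 64 × €7 = €448
  Power2 to Y: 8 × €6 = €48
  Power3 to W: 86 × €2 = €172
  Power3 to X: 3 × €6 = €18
  Power3 to Y: 23 × €8 = €184
  Power4 to Y: 66 × €7 = €462
Optimal cost = €1332.
Saving = 1940 − 1332 = €608.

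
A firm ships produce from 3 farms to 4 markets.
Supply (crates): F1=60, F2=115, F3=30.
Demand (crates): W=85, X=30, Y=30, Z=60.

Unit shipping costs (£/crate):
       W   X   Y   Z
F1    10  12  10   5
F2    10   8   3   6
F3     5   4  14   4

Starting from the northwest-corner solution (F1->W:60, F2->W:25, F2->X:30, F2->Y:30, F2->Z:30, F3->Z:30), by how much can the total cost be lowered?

150

Current plan cost = 60·10 + 25·10 + 30·8 + 30·3 + 30·6 + 30·4 = £1480.
Optimal plan:
  F1->Z: 60 × £5 = £300
  F2->W: 55 × £10 = £550
  F2->X: 30 × £8 = £240
  F2->Y: 30 × £3 = £90
  F3->W: 30 × £5 = £150
Optimal cost = £1330.
Saving = 1480 − 1330 = £150.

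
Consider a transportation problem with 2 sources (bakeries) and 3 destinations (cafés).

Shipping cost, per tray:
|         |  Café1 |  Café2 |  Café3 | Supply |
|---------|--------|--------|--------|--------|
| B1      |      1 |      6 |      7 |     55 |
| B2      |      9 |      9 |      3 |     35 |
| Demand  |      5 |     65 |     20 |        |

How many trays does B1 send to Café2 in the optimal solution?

50

The minimum-cost plan:
  B1->Café1: 5 × 1 = 5
  B1->Café2: 50 × 6 = 300
  B2->Café2: 15 × 9 = 135
  B2->Café3: 20 × 3 = 60
Total cost = 500.
So B1→Café2 carries 50 trays.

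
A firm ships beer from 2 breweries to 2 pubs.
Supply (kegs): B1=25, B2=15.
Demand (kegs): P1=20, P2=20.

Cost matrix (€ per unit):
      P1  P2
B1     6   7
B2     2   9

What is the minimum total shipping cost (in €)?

200

An optimal shipping plan:
  B1 to P1: 5 × €6 = €30
  B1 to P2: 20 × €7 = €140
  B2 to P1: 15 × €2 = €30
Total = 30 + 140 + 30 = €200.
(Supply check: B1 ships 25; B2 ships 15.)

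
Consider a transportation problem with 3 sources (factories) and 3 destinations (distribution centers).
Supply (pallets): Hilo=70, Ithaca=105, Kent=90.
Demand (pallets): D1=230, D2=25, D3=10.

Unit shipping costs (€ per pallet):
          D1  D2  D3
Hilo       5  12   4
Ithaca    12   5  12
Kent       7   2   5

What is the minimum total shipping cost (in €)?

2045

An optimal shipping plan:
  Hilo->D1: 70 pallets
  Ithaca->D1: 80 pallets
  Ithaca->D2: 25 pallets
  Kent->D1: 80 pallets
  Kent->D3: 10 pallets
Total cost = €2045.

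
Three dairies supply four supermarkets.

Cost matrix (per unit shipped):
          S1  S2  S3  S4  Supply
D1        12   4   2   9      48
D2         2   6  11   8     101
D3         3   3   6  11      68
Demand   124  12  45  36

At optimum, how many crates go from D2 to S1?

Solving gives:
  D1–S3: 45 × 2 = 90
  D1–S4: 3 × 9 = 27
  D2–S1: 68 × 2 = 136
  D2–S4: 33 × 8 = 264
  D3–S1: 56 × 3 = 168
  D3–S2: 12 × 3 = 36
Total cost = 721.
So D2→S1 carries 68 crates.

68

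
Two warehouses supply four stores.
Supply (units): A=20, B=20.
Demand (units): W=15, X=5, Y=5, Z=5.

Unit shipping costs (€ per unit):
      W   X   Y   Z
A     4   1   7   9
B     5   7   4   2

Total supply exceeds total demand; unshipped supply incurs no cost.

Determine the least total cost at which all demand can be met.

An optimal shipping plan:
  A to W: 15 × €4 = €60
  A to X: 5 × €1 = €5
  B to Y: 5 × €4 = €20
  B to Z: 5 × €2 = €10
Total = 60 + 5 + 20 + 10 = €95.
(Supply check: A ships 20; B ships 10.)

95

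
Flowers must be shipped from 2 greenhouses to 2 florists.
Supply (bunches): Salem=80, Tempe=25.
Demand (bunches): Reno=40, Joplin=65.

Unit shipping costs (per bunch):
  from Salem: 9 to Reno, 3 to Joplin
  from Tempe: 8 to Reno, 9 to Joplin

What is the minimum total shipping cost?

Optimal allocation:
  Salem to Reno: 15 × 9 = 135
  Salem to Joplin: 65 × 3 = 195
  Tempe to Reno: 25 × 8 = 200
Total = 135 + 195 + 200 = 530.

530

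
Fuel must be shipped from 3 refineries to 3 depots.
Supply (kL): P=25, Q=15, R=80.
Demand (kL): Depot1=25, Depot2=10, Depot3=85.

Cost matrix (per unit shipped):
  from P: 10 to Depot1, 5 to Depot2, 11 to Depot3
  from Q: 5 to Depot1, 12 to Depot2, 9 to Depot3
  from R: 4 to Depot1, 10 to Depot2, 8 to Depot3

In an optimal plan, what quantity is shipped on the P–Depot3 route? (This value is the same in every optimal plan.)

15

The minimum-cost plan:
  P→Depot2: 10 × 5 = 50
  P→Depot3: 15 × 11 = 165
  Q→Depot3: 15 × 9 = 135
  R→Depot1: 25 × 4 = 100
  R→Depot3: 55 × 8 = 440
Total cost = 890.
So P→Depot3 carries 15 kL.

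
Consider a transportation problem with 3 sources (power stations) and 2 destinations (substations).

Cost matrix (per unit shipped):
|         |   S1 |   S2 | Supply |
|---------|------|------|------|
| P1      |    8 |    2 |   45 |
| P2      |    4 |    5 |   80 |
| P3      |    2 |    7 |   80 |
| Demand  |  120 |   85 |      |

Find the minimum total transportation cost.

A cheapest plan:
  P1 to S2: 45 × 2 = 90
  P2 to S1: 40 × 4 = 160
  P2 to S2: 40 × 5 = 200
  P3 to S1: 80 × 2 = 160
Total = 90 + 160 + 200 + 160 = 610.

610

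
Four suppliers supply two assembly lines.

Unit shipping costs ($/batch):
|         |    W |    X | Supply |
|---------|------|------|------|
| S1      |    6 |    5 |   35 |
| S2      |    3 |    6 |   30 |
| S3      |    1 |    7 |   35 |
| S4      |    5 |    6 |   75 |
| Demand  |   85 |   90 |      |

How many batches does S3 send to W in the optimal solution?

Optimal shipments:
  S1->X: 35 batches
  S2->W: 30 batches
  S3->W: 35 batches
  S4->W: 20 batches
  S4->X: 55 batches
Total cost = $730.
So S3→W carries 35 batches.

35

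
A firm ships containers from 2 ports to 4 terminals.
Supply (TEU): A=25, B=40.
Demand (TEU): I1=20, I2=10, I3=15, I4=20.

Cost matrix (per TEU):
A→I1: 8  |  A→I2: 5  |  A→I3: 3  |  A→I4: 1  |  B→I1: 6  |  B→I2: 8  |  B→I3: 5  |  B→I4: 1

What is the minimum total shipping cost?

An optimal shipping plan:
  A to I2: 10 × 5 = 50
  A to I3: 15 × 3 = 45
  B to I1: 20 × 6 = 120
  B to I4: 20 × 1 = 20
Total = 50 + 45 + 120 + 20 = 235.
(Supply check: A ships 25; B ships 40.)

235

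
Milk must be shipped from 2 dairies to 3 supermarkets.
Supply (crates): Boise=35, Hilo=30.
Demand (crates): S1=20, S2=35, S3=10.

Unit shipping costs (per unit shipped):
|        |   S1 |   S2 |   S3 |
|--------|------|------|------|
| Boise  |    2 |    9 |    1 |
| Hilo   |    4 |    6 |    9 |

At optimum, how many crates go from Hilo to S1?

0

The minimum-cost plan:
  Boise→S1: 20 × 2 = 40
  Boise→S2: 5 × 9 = 45
  Boise→S3: 10 × 1 = 10
  Hilo→S2: 30 × 6 = 180
Total cost = 275.
The route Hilo→S1 is not used.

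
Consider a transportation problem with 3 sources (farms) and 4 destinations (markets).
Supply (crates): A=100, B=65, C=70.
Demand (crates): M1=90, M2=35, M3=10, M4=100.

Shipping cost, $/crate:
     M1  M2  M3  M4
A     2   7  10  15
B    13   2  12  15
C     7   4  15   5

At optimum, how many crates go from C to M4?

Optimal shipments:
  A->M1: 90 × $2 = $180
  A->M3: 10 × $10 = $100
  B->M2: 35 × $2 = $70
  B->M4: 30 × $15 = $450
  C->M4: 70 × $5 = $350
Total cost = $1150.
So C→M4 carries 70 crates.

70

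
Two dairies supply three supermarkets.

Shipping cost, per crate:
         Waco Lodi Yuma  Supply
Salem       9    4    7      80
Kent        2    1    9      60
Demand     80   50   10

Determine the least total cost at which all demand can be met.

Optimal allocation:
  Salem to Waco: 20 × 9 = 180
  Salem to Lodi: 50 × 4 = 200
  Salem to Yuma: 10 × 7 = 70
  Kent to Waco: 60 × 2 = 120
Total = 180 + 200 + 70 + 120 = 570.

570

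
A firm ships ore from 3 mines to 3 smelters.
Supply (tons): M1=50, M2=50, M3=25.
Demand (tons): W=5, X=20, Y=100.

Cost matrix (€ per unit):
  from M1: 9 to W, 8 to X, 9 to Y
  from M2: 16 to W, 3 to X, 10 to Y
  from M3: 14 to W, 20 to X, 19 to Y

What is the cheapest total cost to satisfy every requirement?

An optimal shipping plan:
  M1 to Y: 50 × €9 = €450
  M2 to X: 20 × €3 = €60
  M2 to Y: 30 × €10 = €300
  M3 to W: 5 × €14 = €70
  M3 to Y: 20 × €19 = €380
Total = 450 + 60 + 300 + 70 + 380 = €1260.

1260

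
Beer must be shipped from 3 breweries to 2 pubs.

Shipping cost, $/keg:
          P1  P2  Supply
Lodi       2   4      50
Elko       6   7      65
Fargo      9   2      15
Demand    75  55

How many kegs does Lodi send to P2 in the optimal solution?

Optimal shipments:
  Lodi to P1: 50 × $2 = $100
  Elko to P1: 25 × $6 = $150
  Elko to P2: 40 × $7 = $280
  Fargo to P2: 15 × $2 = $30
Total cost = $560.
The route Lodi→P2 is not used.

0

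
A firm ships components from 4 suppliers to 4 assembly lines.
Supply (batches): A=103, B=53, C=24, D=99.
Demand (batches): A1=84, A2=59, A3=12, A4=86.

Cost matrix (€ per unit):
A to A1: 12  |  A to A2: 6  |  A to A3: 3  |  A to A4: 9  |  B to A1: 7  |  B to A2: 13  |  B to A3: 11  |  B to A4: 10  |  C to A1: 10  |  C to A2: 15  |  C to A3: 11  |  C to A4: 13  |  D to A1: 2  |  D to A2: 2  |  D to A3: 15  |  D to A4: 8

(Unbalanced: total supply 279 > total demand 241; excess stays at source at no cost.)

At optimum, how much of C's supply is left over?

An optimal plan:
  A to A2: 44 batches
  A to A3: 12 batches
  A to A4: 47 batches
  B to A4: 39 batches
  D to A1: 84 batches
  D to A2: 15 batches
Total cost = €1311.
C ships 0 of its 24, leaving 24.

24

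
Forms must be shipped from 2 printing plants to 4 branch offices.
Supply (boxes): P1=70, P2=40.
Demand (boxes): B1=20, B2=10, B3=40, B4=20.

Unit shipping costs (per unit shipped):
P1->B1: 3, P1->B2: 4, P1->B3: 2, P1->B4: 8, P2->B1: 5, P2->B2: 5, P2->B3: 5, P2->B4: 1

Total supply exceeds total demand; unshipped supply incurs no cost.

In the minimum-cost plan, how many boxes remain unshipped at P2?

An optimal plan:
  P1→B1: 20 boxes
  P1→B2: 10 boxes
  P1→B3: 40 boxes
  P2→B4: 20 boxes
Total cost = 200.
P2 ships 20 of its 40, leaving 20.

20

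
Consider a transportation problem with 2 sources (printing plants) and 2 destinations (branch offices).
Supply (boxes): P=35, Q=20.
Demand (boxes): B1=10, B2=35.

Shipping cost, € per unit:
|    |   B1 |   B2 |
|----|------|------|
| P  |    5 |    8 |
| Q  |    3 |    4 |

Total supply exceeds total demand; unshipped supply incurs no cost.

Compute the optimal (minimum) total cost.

A cheapest plan:
  P->B1: 10 × €5 = €50
  P->B2: 15 × €8 = €120
  Q->B2: 20 × €4 = €80
Total = 50 + 120 + 80 = €250.

250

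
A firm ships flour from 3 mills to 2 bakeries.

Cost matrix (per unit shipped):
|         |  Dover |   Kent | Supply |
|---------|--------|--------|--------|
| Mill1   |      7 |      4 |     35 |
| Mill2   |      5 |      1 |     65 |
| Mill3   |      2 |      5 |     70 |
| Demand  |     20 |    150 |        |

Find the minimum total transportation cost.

495

Optimal allocation:
  Mill1 to Kent: 35 × 4 = 140
  Mill2 to Kent: 65 × 1 = 65
  Mill3 to Dover: 20 × 2 = 40
  Mill3 to Kent: 50 × 5 = 250
Total = 140 + 65 + 40 + 250 = 495.
(Supply check: Mill1 ships 35; Mill2 ships 65; Mill3 ships 70.)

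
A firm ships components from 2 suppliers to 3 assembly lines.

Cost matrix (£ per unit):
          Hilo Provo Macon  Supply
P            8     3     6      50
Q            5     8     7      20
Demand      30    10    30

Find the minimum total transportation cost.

390

An optimal shipping plan:
  P–Hilo: 10 batches
  P–Provo: 10 batches
  P–Macon: 30 batches
  Q–Hilo: 20 batches
Total cost = £390.
(Supply check: P ships 50; Q ships 20.)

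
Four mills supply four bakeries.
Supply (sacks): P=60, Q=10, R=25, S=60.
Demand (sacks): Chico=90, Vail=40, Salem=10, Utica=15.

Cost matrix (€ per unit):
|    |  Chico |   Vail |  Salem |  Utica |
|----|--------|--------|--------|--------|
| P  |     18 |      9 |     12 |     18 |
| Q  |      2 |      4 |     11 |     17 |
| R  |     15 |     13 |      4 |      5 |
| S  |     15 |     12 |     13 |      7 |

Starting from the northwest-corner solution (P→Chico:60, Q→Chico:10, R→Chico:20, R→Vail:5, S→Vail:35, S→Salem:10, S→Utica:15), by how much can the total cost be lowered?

365

Current plan cost = 60·18 + 10·2 + 20·15 + 5·13 + 35·12 + 10·13 + 15·7 = €2120.
Optimal plan:
  P→Chico: 20 × €18 = €360
  P→Vail: 40 × €9 = €360
  Q→Chico: 10 × €2 = €20
  R→Salem: 10 × €4 = €40
  R→Utica: 15 × €5 = €75
  S→Chico: 60 × €15 = €900
Optimal cost = €1755.
Saving = 2120 − 1755 = €365.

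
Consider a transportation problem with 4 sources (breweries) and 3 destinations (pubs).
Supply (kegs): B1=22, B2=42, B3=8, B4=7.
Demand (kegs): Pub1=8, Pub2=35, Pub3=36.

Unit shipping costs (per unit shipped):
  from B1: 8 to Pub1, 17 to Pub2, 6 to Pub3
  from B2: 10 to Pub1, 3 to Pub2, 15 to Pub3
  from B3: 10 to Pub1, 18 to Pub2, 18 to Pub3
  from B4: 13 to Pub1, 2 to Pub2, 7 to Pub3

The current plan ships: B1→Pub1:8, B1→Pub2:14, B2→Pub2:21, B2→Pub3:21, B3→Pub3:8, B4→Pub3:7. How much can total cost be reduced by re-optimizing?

402

Current plan cost = 8·8 + 14·17 + 21·3 + 21·15 + 8·18 + 7·7 = 873.
Optimal plan:
  B1–Pub3: 22 kegs
  B2–Pub2: 35 kegs
  B2–Pub3: 7 kegs
  B3–Pub1: 8 kegs
  B4–Pub3: 7 kegs
Optimal cost = 471.
Saving = 873 − 471 = 402.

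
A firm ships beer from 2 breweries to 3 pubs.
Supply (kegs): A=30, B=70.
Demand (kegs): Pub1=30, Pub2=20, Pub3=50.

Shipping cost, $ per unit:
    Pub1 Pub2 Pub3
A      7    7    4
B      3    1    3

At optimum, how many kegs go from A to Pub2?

0

Optimal shipments:
  A→Pub3: 30 kegs
  B→Pub1: 30 kegs
  B→Pub2: 20 kegs
  B→Pub3: 20 kegs
Total cost = $290.
The route A→Pub2 is not used.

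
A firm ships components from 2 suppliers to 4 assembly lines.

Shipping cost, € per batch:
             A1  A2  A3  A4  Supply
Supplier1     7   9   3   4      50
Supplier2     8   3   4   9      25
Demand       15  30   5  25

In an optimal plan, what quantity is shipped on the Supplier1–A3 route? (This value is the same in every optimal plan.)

5

Optimal shipments:
  Supplier1–A1: 15 batches
  Supplier1–A2: 5 batches
  Supplier1–A3: 5 batches
  Supplier1–A4: 25 batches
  Supplier2–A2: 25 batches
Total cost = €340.
So Supplier1→A3 carries 5 batches.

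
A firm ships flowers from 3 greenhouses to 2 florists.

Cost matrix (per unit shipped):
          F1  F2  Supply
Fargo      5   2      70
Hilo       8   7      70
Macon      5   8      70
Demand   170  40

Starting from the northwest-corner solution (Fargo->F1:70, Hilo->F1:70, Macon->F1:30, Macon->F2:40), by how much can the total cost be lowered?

240

Current plan cost = 70·5 + 70·8 + 30·5 + 40·8 = 1380.
Optimal plan:
  Fargo to F1: 30 × 5 = 150
  Fargo to F2: 40 × 2 = 80
  Hilo to F1: 70 × 8 = 560
  Macon to F1: 70 × 5 = 350
Optimal cost = 1140.
Saving = 1380 − 1140 = 240.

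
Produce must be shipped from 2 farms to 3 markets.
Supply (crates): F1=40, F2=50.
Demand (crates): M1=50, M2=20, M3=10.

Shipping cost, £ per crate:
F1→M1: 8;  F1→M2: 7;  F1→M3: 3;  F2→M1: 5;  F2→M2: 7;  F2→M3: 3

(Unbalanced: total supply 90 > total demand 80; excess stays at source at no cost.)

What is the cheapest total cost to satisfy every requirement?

420

A cheapest plan:
  F1→M2: 20 × £7 = £140
  F1→M3: 10 × £3 = £30
  F2→M1: 50 × £5 = £250
Total = 140 + 30 + 250 = £420.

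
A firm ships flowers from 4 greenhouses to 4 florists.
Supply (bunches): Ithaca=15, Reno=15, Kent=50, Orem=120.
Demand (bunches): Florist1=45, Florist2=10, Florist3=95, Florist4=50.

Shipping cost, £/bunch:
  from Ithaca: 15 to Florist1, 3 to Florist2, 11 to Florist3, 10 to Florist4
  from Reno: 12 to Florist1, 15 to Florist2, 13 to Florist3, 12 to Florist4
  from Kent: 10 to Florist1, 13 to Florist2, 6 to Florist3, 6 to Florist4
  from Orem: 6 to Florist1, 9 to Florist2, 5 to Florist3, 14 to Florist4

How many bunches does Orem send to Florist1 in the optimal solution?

30

Optimal shipments:
  Ithaca to Florist2: 10 × £3 = £30
  Ithaca to Florist4: 5 × £10 = £50
  Reno to Florist1: 15 × £12 = £180
  Kent to Florist3: 5 × £6 = £30
  Kent to Florist4: 45 × £6 = £270
  Orem to Florist1: 30 × £6 = £180
  Orem to Florist3: 90 × £5 = £450
Total cost = £1190.
So Orem→Florist1 carries 30 bunches.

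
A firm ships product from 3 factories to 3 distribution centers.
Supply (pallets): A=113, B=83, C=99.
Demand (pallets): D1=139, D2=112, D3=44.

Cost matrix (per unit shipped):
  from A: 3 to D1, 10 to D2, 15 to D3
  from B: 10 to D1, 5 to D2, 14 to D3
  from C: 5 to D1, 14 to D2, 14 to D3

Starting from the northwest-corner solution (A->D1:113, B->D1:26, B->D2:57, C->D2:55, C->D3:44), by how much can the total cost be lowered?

Current plan cost = 113·3 + 26·10 + 57·5 + 55·14 + 44·14 = 2270.
Optimal plan:
  A–D1: 84 × 3 = 252
  A–D2: 29 × 10 = 290
  B–D2: 83 × 5 = 415
  C–D1: 55 × 5 = 275
  C–D3: 44 × 14 = 616
Optimal cost = 1848.
Saving = 2270 − 1848 = 422.

422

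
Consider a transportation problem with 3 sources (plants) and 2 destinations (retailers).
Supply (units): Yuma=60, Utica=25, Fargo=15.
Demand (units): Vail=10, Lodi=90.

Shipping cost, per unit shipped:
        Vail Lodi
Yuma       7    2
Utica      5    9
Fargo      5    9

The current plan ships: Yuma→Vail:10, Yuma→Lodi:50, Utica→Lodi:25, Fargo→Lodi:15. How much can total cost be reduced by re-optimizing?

90

Current plan cost = 10·7 + 50·2 + 25·9 + 15·9 = 530.
Optimal plan:
  Yuma to Lodi: 60 units
  Utica to Vail: 10 units
  Utica to Lodi: 15 units
  Fargo to Lodi: 15 units
Optimal cost = 440.
Saving = 530 − 440 = 90.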